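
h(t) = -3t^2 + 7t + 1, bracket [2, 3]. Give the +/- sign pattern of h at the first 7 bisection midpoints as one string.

t = 2.5 gives h = -0.25, negative; keep [2, 2.5]
t = 2.25 gives h = 1.5625, positive; keep [2.25, 2.5]
t = 2.375 gives h = 0.703125, positive; keep [2.375, 2.5]
t = 2.4375 gives h = 0.2383, positive; keep [2.4375, 2.5]
t = 2.46875 gives h = -0.0029, negative; keep [2.4375, 2.46875]
t = 2.453125 gives h = 0.1184, positive; keep [2.453125, 2.46875]
t = 2.4609375 gives h = 0.0579, positive; keep [2.4609375, 2.46875]

-+++-++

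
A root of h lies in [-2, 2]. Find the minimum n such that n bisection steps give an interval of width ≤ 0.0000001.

26

Width after n steps is 4/2^n. Need 2^n ≥ 4/0.0000001 = 40000000.
2^25 = 33554432 < 40000000 ≤ 2^26 = 67108864, so n = 26.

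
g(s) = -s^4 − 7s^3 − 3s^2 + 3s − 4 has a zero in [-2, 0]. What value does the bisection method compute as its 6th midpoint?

-1.34375

g(-1) = -4 < 0, so the root lies in [-2, -1]
g(-1.5) = 3.3125 > 0, so the root lies in [-1.5, -1]
g(-1.25) = -1.207031 < 0, so the root lies in [-1.5, -1.25]
g(-1.375) = 0.8259 > 0, so the root lies in [-1.375, -1.25]
g(-1.3125) = -0.2461 < 0, so the root lies in [-1.375, -1.3125]
g(-1.34375) = 0.2759 > 0, so the root lies in [-1.34375, -1.3125]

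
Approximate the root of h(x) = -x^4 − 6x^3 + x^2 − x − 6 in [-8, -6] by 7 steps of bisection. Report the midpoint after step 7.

x = -7 gives h = -293, negative; keep [-7, -6]
x = -6.5 gives h = -94.5625, negative; keep [-6.5, -6]
x = -6.25 gives h = -21.722656, negative; keep [-6.25, -6]
x = -6.125 gives h = 8.9177, positive; keep [-6.25, -6.125]
x = -6.1875 gives h = -5.9441, negative; keep [-6.1875, -6.125]
x = -6.15625 gives h = 1.5997, positive; keep [-6.1875, -6.15625]
x = -6.171875 gives h = -2.1438, negative; keep [-6.171875, -6.15625]

-6.171875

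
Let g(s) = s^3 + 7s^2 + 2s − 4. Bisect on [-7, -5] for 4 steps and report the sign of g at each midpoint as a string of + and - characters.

m = -6, g(m) = 20 (+); new bracket [-7, -6]
m = -6.5, g(m) = 4.125 (+); new bracket [-7, -6.5]
m = -6.75, g(m) = -6.109375 (−); new bracket [-6.75, -6.5]
m = -6.625, g(m) = -0.791 (−); new bracket [-6.625, -6.5]

++--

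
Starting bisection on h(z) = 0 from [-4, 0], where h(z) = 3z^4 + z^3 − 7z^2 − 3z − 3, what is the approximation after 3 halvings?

-1.5

midpoint -2: h = 15 > 0 → [-2, 0]
midpoint -1: h = -5 < 0 → [-2, -1]
midpoint -1.5: h = -2.4375 < 0 → [-2, -1.5]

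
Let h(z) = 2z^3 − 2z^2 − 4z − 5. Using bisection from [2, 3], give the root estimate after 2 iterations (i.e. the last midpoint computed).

h(2.5) = 3.75 > 0, so the root lies in [2, 2.5]
h(2.25) = -1.34375 < 0, so the root lies in [2.25, 2.5]

2.25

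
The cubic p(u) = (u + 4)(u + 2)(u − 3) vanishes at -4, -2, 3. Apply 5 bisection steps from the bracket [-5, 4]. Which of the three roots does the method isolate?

midpoint -0.5: p = -18.375 < 0 → [-0.5, 4]
midpoint 1.75: p = -26.953125 < 0 → [1.75, 4]
midpoint 2.875: p = -4.189453 < 0 → [2.875, 4]
midpoint 3.4375: p = 17.6931 > 0 → [2.875, 3.4375]
midpoint 3.15625: p = 5.7655 > 0 → [2.875, 3.15625]

3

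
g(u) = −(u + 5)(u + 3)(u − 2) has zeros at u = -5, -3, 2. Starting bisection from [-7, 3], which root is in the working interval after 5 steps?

u = -2 gives g = 12, positive; keep [-2, 3]
u = 0.5 gives g = 28.875, positive; keep [0.5, 3]
u = 1.75 gives g = 8.015625, positive; keep [1.75, 3]
u = 2.375 gives g = -14.8652, negative; keep [1.75, 2.375]
u = 2.0625 gives g = -2.2346, negative; keep [1.75, 2.0625]

2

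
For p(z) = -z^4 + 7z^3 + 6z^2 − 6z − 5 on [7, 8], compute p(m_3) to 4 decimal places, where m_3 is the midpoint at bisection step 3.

21.0173

m = 7.5, p(m) = 76.5625 (+); new bracket [7.5, 8]
m = 7.75, p(m) = -40.238281 (−); new bracket [7.5, 7.75]
m = 7.625, p(m) = 21.017334 (+); new bracket [7.625, 7.75]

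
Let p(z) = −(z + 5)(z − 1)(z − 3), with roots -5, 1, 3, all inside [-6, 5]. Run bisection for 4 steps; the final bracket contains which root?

m = -0.5, p(m) = -23.625 (−); new bracket [-6, -0.5]
m = -3.25, p(m) = -46.484375 (−); new bracket [-6, -3.25]
m = -4.625, p(m) = -16.083984 (−); new bracket [-6, -4.625]
m = -5.3125, p(m) = 16.3977 (+); new bracket [-5.3125, -4.625]

-5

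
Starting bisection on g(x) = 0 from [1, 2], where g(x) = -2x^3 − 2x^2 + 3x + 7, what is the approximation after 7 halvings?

1.5078125

m = 1.5, g(m) = 0.25 (+); new bracket [1.5, 2]
m = 1.75, g(m) = -4.59375 (−); new bracket [1.5, 1.75]
m = 1.625, g(m) = -1.988281 (−); new bracket [1.5, 1.625]
m = 1.5625, g(m) = -0.8247 (−); new bracket [1.5, 1.5625]
m = 1.53125, g(m) = -0.2764 (−); new bracket [1.5, 1.53125]
m = 1.515625, g(m) = -0.0105 (−); new bracket [1.5, 1.515625]
m = 1.5078125, g(m) = 0.1204 (+); new bracket [1.5078125, 1.515625]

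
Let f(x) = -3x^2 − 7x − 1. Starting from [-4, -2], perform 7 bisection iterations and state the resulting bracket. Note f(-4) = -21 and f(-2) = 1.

x = -3 gives f = -7, negative; keep [-3, -2]
x = -2.5 gives f = -2.25, negative; keep [-2.5, -2]
x = -2.25 gives f = -0.4375, negative; keep [-2.25, -2]
x = -2.125 gives f = 0.3281, positive; keep [-2.25, -2.125]
x = -2.1875 gives f = -0.043, negative; keep [-2.1875, -2.125]
x = -2.15625 gives f = 0.1455, positive; keep [-2.1875, -2.15625]
x = -2.171875 gives f = 0.052, positive; keep [-2.1875, -2.171875]

[-2.1875, -2.171875]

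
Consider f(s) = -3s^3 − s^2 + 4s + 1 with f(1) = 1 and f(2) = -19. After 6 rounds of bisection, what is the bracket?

m = 1.5, f(m) = -5.375 (−); new bracket [1, 1.5]
m = 1.25, f(m) = -1.421875 (−); new bracket [1, 1.25]
m = 1.125, f(m) = -0.037109 (−); new bracket [1, 1.125]
m = 1.0625, f(m) = 0.5227 (+); new bracket [1.0625, 1.125]
m = 1.09375, f(m) = 0.2534 (+); new bracket [1.09375, 1.125]
m = 1.109375, f(m) = 0.1108 (+); new bracket [1.109375, 1.125]

[1.109375, 1.125]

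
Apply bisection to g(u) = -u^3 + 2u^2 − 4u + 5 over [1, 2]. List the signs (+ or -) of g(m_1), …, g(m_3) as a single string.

+--

midpoint 1.5: g = 0.125 > 0 → [1.5, 2]
midpoint 1.75: g = -1.234375 < 0 → [1.5, 1.75]
midpoint 1.625: g = -0.509766 < 0 → [1.5, 1.625]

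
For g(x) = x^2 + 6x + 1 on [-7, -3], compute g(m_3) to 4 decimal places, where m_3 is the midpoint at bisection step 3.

m = -5, g(m) = -4 (−); new bracket [-7, -5]
m = -6, g(m) = 1 (+); new bracket [-6, -5]
m = -5.5, g(m) = -1.75 (−); new bracket [-6, -5.5]

-1.7500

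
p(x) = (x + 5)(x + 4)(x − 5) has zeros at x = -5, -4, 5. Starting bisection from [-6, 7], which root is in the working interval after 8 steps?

5

m = 0.5, p(m) = -111.375 (−); new bracket [0.5, 7]
m = 3.75, p(m) = -84.765625 (−); new bracket [3.75, 7]
m = 5.375, p(m) = 36.474609 (+); new bracket [3.75, 5.375]
m = 4.5625, p(m) = -35.822 (−); new bracket [4.5625, 5.375]
m = 4.96875, p(m) = -2.794 (−); new bracket [4.96875, 5.375]
m = 5.171875, p(m) = 16.0351 (+); new bracket [4.96875, 5.171875]
m = 5.0703125, p(m) = 6.4224 (+); new bracket [4.96875, 5.0703125]
m = 5.01953125, p(m) = 1.7651 (+); new bracket [4.96875, 5.01953125]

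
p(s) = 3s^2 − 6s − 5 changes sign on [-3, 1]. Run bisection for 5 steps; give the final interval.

p(-1) = 4 > 0, so the root lies in [-1, 1]
p(0) = -5 < 0, so the root lies in [-1, 0]
p(-0.5) = -1.25 < 0, so the root lies in [-1, -0.5]
p(-0.75) = 1.1875 > 0, so the root lies in [-0.75, -0.5]
p(-0.625) = -0.0781 < 0, so the root lies in [-0.75, -0.625]

[-0.75, -0.625]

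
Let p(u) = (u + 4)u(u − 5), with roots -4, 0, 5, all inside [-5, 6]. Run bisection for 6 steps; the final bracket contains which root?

5

midpoint 0.5: p = -10.125 < 0 → [0.5, 6]
midpoint 3.25: p = -41.234375 < 0 → [3.25, 6]
midpoint 4.625: p = -14.958984 < 0 → [4.625, 6]
midpoint 5.3125: p = 15.4602 > 0 → [4.625, 5.3125]
midpoint 4.96875: p = -1.3926 < 0 → [4.96875, 5.3125]
midpoint 5.140625: p = 6.6078 > 0 → [4.96875, 5.140625]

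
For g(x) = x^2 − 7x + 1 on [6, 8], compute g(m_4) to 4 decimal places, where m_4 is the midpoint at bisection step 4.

0.1406

midpoint 7: g = 1 > 0 → [6, 7]
midpoint 6.5: g = -2.25 < 0 → [6.5, 7]
midpoint 6.75: g = -0.6875 < 0 → [6.75, 7]
midpoint 6.875: g = 0.1406 > 0 → [6.75, 6.875]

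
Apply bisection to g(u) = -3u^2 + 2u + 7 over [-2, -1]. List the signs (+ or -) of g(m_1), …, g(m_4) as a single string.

--++

m = -1.5, g(m) = -2.75 (−); new bracket [-1.5, -1]
m = -1.25, g(m) = -0.1875 (−); new bracket [-1.25, -1]
m = -1.125, g(m) = 0.953125 (+); new bracket [-1.25, -1.125]
m = -1.1875, g(m) = 0.3945 (+); new bracket [-1.25, -1.1875]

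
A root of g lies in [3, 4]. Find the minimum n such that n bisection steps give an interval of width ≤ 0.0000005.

21

Width after n steps is 1/2^n. Need 2^n ≥ 1/0.0000005 = 2000000.
2^20 = 1048576 < 2000000 ≤ 2^21 = 2097152, so n = 21.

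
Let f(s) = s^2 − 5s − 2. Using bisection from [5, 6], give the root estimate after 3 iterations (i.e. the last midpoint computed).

s = 5.5 gives f = 0.75, positive; keep [5, 5.5]
s = 5.25 gives f = -0.6875, negative; keep [5.25, 5.5]
s = 5.375 gives f = 0.015625, positive; keep [5.25, 5.375]

5.375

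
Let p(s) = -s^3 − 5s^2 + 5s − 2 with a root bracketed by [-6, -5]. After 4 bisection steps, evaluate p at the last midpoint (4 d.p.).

s = -5.5 gives p = -14.375, negative; keep [-6, -5.5]
s = -5.75 gives p = -5.953125, negative; keep [-6, -5.75]
s = -5.875 gives p = -1.173828, negative; keep [-6, -5.875]
s = -5.9375 gives p = 1.363, positive; keep [-5.9375, -5.875]

1.3630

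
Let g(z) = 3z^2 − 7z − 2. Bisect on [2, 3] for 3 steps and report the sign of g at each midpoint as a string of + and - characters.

-++

g(2.5) = -0.75 < 0, so the root lies in [2.5, 3]
g(2.75) = 1.4375 > 0, so the root lies in [2.5, 2.75]
g(2.625) = 0.296875 > 0, so the root lies in [2.5, 2.625]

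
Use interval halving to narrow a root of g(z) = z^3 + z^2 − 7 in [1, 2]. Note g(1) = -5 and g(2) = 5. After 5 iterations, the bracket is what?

[1.625, 1.65625]

m = 1.5, g(m) = -1.375 (−); new bracket [1.5, 2]
m = 1.75, g(m) = 1.421875 (+); new bracket [1.5, 1.75]
m = 1.625, g(m) = -0.068359 (−); new bracket [1.625, 1.75]
m = 1.6875, g(m) = 0.6531 (+); new bracket [1.625, 1.6875]
m = 1.65625, g(m) = 0.2865 (+); new bracket [1.625, 1.65625]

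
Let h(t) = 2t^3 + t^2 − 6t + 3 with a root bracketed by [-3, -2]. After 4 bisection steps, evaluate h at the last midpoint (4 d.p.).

-0.0249

t = -2.5 gives h = -7, negative; keep [-2.5, -2]
t = -2.25 gives h = -1.21875, negative; keep [-2.25, -2]
t = -2.125 gives h = 1.074219, positive; keep [-2.25, -2.125]
t = -2.1875 gives h = -0.0249, negative; keep [-2.1875, -2.125]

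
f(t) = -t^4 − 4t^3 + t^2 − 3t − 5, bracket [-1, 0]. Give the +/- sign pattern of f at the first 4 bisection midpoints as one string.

midpoint -0.5: f = -2.8125 < 0 → [-1, -0.5]
midpoint -0.75: f = -0.816406 < 0 → [-1, -0.75]
midpoint -0.875: f = 0.484131 > 0 → [-0.875, -0.75]
midpoint -0.8125: f = -0.1926 < 0 → [-0.875, -0.8125]

--+-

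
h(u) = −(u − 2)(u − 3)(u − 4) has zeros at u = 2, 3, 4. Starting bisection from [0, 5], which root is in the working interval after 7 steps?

2

u = 2.5 gives h = -0.375, negative; keep [0, 2.5]
u = 1.25 gives h = 3.609375, positive; keep [1.25, 2.5]
u = 1.875 gives h = 0.298828, positive; keep [1.875, 2.5]
u = 2.1875 gives h = -0.2761, negative; keep [1.875, 2.1875]
u = 2.03125 gives h = -0.0596, negative; keep [1.875, 2.03125]
u = 1.953125 gives h = 0.1004, positive; keep [1.953125, 2.03125]
u = 1.9921875 gives h = 0.0158, positive; keep [1.9921875, 2.03125]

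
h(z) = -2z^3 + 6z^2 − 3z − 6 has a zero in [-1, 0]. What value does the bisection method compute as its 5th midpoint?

m = -0.5, h(m) = -2.75 (−); new bracket [-1, -0.5]
m = -0.75, h(m) = 0.46875 (+); new bracket [-0.75, -0.5]
m = -0.625, h(m) = -1.292969 (−); new bracket [-0.75, -0.625]
m = -0.6875, h(m) = -0.4517 (−); new bracket [-0.75, -0.6875]
m = -0.71875, h(m) = -0.0015 (−); new bracket [-0.75, -0.71875]

-0.71875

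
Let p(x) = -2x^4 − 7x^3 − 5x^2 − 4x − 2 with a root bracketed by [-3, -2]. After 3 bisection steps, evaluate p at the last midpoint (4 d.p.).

p(-2.5) = 8 > 0, so the root lies in [-3, -2.5]
p(-2.75) = 2.382812 > 0, so the root lies in [-3, -2.75]
p(-2.875) = -2.123535 < 0, so the root lies in [-2.875, -2.75]

-2.1235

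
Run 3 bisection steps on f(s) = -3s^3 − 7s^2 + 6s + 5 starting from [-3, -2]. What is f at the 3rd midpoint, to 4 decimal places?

1.1816

f(-2.5) = -6.875 < 0, so the root lies in [-3, -2.5]
f(-2.75) = -2.046875 < 0, so the root lies in [-3, -2.75]
f(-2.875) = 1.181641 > 0, so the root lies in [-2.875, -2.75]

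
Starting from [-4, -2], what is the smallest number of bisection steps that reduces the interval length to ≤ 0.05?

6

Width after n steps is 2/2^n. Need 2^n ≥ 2/0.05 = 40.
2^5 = 32 < 40 ≤ 2^6 = 64, so n = 6.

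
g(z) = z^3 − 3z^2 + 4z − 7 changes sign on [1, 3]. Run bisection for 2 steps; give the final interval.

[2.5, 3]

g(2) = -3 < 0, so the root lies in [2, 3]
g(2.5) = -0.125 < 0, so the root lies in [2.5, 3]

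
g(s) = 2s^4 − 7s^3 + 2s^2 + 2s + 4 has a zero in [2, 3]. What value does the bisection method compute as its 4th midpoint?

2.9375

s = 2.5 gives g = -9.75, negative; keep [2.5, 3]
s = 2.75 gives g = -6.570312, negative; keep [2.75, 3]
s = 2.875 gives g = -3.42334, negative; keep [2.875, 3]
s = 2.9375 gives g = -1.383, negative; keep [2.9375, 3]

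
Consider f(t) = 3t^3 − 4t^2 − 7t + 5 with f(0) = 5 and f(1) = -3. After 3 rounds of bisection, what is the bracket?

m = 0.5, f(m) = 0.875 (+); new bracket [0.5, 1]
m = 0.75, f(m) = -1.234375 (−); new bracket [0.5, 0.75]
m = 0.625, f(m) = -0.205078 (−); new bracket [0.5, 0.625]

[0.5, 0.625]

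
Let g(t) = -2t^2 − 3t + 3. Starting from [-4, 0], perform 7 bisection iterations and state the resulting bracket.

g(-2) = 1 > 0, so the root lies in [-4, -2]
g(-3) = -6 < 0, so the root lies in [-3, -2]
g(-2.5) = -2 < 0, so the root lies in [-2.5, -2]
g(-2.25) = -0.375 < 0, so the root lies in [-2.25, -2]
g(-2.125) = 0.3438 > 0, so the root lies in [-2.25, -2.125]
g(-2.1875) = -0.0078 < 0, so the root lies in [-2.1875, -2.125]
g(-2.15625) = 0.1699 > 0, so the root lies in [-2.1875, -2.15625]

[-2.1875, -2.15625]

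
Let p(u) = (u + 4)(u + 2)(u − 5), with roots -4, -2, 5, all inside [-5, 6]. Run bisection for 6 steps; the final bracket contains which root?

5

midpoint 0.5: p = -50.625 < 0 → [0.5, 6]
midpoint 3.25: p = -66.609375 < 0 → [3.25, 6]
midpoint 4.625: p = -21.427734 < 0 → [4.625, 6]
midpoint 5.3125: p = 21.2805 > 0 → [4.625, 5.3125]
midpoint 4.96875: p = -1.9532 < 0 → [4.96875, 5.3125]
midpoint 5.140625: p = 9.1786 > 0 → [4.96875, 5.140625]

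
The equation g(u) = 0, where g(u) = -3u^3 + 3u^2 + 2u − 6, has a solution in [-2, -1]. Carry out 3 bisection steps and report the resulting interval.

midpoint -1.5: g = 7.875 > 0 → [-1.5, -1]
midpoint -1.25: g = 2.046875 > 0 → [-1.25, -1]
midpoint -1.125: g = -0.181641 < 0 → [-1.25, -1.125]

[-1.25, -1.125]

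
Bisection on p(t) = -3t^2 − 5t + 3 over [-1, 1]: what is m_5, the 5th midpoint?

0.4375

p(0) = 3 > 0, so the root lies in [0, 1]
p(0.5) = -0.25 < 0, so the root lies in [0, 0.5]
p(0.25) = 1.5625 > 0, so the root lies in [0.25, 0.5]
p(0.375) = 0.7031 > 0, so the root lies in [0.375, 0.5]
p(0.4375) = 0.2383 > 0, so the root lies in [0.4375, 0.5]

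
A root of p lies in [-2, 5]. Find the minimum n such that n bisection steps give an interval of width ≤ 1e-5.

20

Width after n steps is 7/2^n. Need 2^n ≥ 7/1e-5 = 700000.
2^19 = 524288 < 700000 ≤ 2^20 = 1048576, so n = 20.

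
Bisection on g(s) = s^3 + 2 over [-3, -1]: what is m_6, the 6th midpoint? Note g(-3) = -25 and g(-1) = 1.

m = -2, g(m) = -6 (−); new bracket [-2, -1]
m = -1.5, g(m) = -1.375 (−); new bracket [-1.5, -1]
m = -1.25, g(m) = 0.046875 (+); new bracket [-1.5, -1.25]
m = -1.375, g(m) = -0.5996 (−); new bracket [-1.375, -1.25]
m = -1.3125, g(m) = -0.261 (−); new bracket [-1.3125, -1.25]
m = -1.28125, g(m) = -0.1033 (−); new bracket [-1.28125, -1.25]

-1.28125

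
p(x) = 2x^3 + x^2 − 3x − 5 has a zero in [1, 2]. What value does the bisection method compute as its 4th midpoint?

x = 1.5 gives p = -0.5, negative; keep [1.5, 2]
x = 1.75 gives p = 3.53125, positive; keep [1.5, 1.75]
x = 1.625 gives p = 1.347656, positive; keep [1.5, 1.625]
x = 1.5625 gives p = 0.3833, positive; keep [1.5, 1.5625]

1.5625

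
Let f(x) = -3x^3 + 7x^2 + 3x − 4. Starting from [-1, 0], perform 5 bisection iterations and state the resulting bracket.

[-0.84375, -0.8125]

m = -0.5, f(m) = -3.375 (−); new bracket [-1, -0.5]
m = -0.75, f(m) = -1.046875 (−); new bracket [-1, -0.75]
m = -0.875, f(m) = 0.744141 (+); new bracket [-0.875, -0.75]
m = -0.8125, f(m) = -0.2073 (−); new bracket [-0.875, -0.8125]
m = -0.84375, f(m) = 0.2542 (+); new bracket [-0.84375, -0.8125]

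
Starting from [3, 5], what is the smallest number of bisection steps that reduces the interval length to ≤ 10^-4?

15

Width after n steps is 2/2^n. Need 2^n ≥ 2/10^-4 = 20000.
2^14 = 16384 < 20000 ≤ 2^15 = 32768, so n = 15.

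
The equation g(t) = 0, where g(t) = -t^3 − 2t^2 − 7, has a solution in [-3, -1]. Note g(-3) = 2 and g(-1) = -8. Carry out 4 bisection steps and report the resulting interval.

[-2.875, -2.75]

m = -2, g(m) = -7 (−); new bracket [-3, -2]
m = -2.5, g(m) = -3.875 (−); new bracket [-3, -2.5]
m = -2.75, g(m) = -1.328125 (−); new bracket [-3, -2.75]
m = -2.875, g(m) = 0.2324 (+); new bracket [-2.875, -2.75]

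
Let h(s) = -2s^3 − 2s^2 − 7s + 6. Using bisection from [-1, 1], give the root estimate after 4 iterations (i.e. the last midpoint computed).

s = 0 gives h = 6, positive; keep [0, 1]
s = 0.5 gives h = 1.75, positive; keep [0.5, 1]
s = 0.75 gives h = -1.21875, negative; keep [0.5, 0.75]
s = 0.625 gives h = 0.3555, positive; keep [0.625, 0.75]

0.625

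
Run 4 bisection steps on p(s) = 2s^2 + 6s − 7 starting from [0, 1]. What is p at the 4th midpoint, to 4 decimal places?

m = 0.5, p(m) = -3.5 (−); new bracket [0.5, 1]
m = 0.75, p(m) = -1.375 (−); new bracket [0.75, 1]
m = 0.875, p(m) = -0.21875 (−); new bracket [0.875, 1]
m = 0.9375, p(m) = 0.3828 (+); new bracket [0.875, 0.9375]

0.3828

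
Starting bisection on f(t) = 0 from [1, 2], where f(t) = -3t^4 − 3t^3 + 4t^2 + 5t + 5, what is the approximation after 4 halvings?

f(1.5) = -3.8125 < 0, so the root lies in [1, 1.5]
f(1.25) = 4.316406 > 0, so the root lies in [1.25, 1.5]
f(1.375) = 0.915283 > 0, so the root lies in [1.375, 1.5]
f(1.4375) = -1.2684 < 0, so the root lies in [1.375, 1.4375]

1.4375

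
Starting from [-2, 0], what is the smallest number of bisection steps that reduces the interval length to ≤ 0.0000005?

22

Width after n steps is 2/2^n. Need 2^n ≥ 2/0.0000005 = 4000000.
2^21 = 2097152 < 4000000 ≤ 2^22 = 4194304, so n = 22.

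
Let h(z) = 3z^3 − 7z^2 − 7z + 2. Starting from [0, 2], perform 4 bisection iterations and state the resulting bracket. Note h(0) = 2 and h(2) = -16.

z = 1 gives h = -9, negative; keep [0, 1]
z = 0.5 gives h = -2.875, negative; keep [0, 0.5]
z = 0.25 gives h = -0.140625, negative; keep [0, 0.25]
z = 0.125 gives h = 1.0215, positive; keep [0.125, 0.25]

[0.125, 0.25]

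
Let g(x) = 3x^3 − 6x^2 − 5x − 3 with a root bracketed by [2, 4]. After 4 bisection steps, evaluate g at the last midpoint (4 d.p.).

-3.2051

g(3) = 9 > 0, so the root lies in [2, 3]
g(2.5) = -6.125 < 0, so the root lies in [2.5, 3]
g(2.75) = 0.265625 > 0, so the root lies in [2.5, 2.75]
g(2.625) = -3.2051 < 0, so the root lies in [2.625, 2.75]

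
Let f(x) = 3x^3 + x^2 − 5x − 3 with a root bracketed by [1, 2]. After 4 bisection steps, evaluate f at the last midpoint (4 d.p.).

0.7903

x = 1.5 gives f = 1.875, positive; keep [1, 1.5]
x = 1.25 gives f = -1.828125, negative; keep [1.25, 1.5]
x = 1.375 gives f = -0.185547, negative; keep [1.375, 1.5]
x = 1.4375 gives f = 0.7903, positive; keep [1.375, 1.4375]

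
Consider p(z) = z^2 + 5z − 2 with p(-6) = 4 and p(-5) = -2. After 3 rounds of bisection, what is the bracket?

m = -5.5, p(m) = 0.75 (+); new bracket [-5.5, -5]
m = -5.25, p(m) = -0.6875 (−); new bracket [-5.5, -5.25]
m = -5.375, p(m) = 0.015625 (+); new bracket [-5.375, -5.25]

[-5.375, -5.25]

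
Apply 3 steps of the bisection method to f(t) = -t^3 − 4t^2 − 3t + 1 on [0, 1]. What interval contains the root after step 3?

t = 0.5 gives f = -1.625, negative; keep [0, 0.5]
t = 0.25 gives f = -0.015625, negative; keep [0, 0.25]
t = 0.125 gives f = 0.560547, positive; keep [0.125, 0.25]

[0.125, 0.25]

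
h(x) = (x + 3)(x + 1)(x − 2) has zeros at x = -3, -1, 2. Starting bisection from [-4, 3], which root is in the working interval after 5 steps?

x = -0.5 gives h = -3.125, negative; keep [-0.5, 3]
x = 1.25 gives h = -7.171875, negative; keep [1.25, 3]
x = 2.125 gives h = 2.001953, positive; keep [1.25, 2.125]
x = 1.6875 gives h = -3.9368, negative; keep [1.6875, 2.125]
x = 1.90625 gives h = -1.3368, negative; keep [1.90625, 2.125]

2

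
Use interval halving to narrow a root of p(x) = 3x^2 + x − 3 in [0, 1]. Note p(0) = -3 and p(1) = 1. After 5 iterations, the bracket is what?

[0.84375, 0.875]

p(0.5) = -1.75 < 0, so the root lies in [0.5, 1]
p(0.75) = -0.5625 < 0, so the root lies in [0.75, 1]
p(0.875) = 0.171875 > 0, so the root lies in [0.75, 0.875]
p(0.8125) = -0.207 < 0, so the root lies in [0.8125, 0.875]
p(0.84375) = -0.0205 < 0, so the root lies in [0.84375, 0.875]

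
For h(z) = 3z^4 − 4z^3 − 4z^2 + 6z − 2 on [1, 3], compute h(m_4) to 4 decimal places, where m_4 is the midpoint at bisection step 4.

m = 2, h(m) = 10 (+); new bracket [1, 2]
m = 1.5, h(m) = -0.3125 (−); new bracket [1.5, 2]
m = 1.75, h(m) = 2.949219 (+); new bracket [1.5, 1.75]
m = 1.625, h(m) = 0.9421 (+); new bracket [1.5, 1.625]

0.9421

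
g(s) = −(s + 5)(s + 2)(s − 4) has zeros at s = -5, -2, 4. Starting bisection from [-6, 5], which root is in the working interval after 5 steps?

4

midpoint -0.5: g = 30.375 > 0 → [-0.5, 5]
midpoint 2.25: g = 53.921875 > 0 → [2.25, 5]
midpoint 3.625: g = 18.193359 > 0 → [3.625, 5]
midpoint 4.3125: g = -18.3704 < 0 → [3.625, 4.3125]
midpoint 3.96875: g = 1.6729 > 0 → [3.96875, 4.3125]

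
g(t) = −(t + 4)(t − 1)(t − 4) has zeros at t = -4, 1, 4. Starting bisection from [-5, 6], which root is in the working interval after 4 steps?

-4

midpoint 0.5: g = -7.875 < 0 → [-5, 0.5]
midpoint -2.25: g = -35.546875 < 0 → [-5, -2.25]
midpoint -3.625: g = -13.224609 < 0 → [-5, -3.625]
midpoint -4.3125: g = 13.8 > 0 → [-4.3125, -3.625]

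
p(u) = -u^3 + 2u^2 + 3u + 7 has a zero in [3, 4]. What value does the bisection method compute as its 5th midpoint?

3.46875

midpoint 3.5: p = -0.875 < 0 → [3, 3.5]
midpoint 3.25: p = 3.546875 > 0 → [3.25, 3.5]
midpoint 3.375: p = 1.462891 > 0 → [3.375, 3.5]
midpoint 3.4375: p = 0.3264 > 0 → [3.4375, 3.5]
midpoint 3.46875: p = -0.2661 < 0 → [3.4375, 3.46875]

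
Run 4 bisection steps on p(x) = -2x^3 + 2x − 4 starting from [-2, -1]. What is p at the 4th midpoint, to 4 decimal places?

midpoint -1.5: p = -0.25 < 0 → [-2, -1.5]
midpoint -1.75: p = 3.21875 > 0 → [-1.75, -1.5]
midpoint -1.625: p = 1.332031 > 0 → [-1.625, -1.5]
midpoint -1.5625: p = 0.5044 > 0 → [-1.5625, -1.5]

0.5044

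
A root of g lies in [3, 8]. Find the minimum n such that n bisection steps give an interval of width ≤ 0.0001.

16

Width after n steps is 5/2^n. Need 2^n ≥ 5/0.0001 = 50000.
2^15 = 32768 < 50000 ≤ 2^16 = 65536, so n = 16.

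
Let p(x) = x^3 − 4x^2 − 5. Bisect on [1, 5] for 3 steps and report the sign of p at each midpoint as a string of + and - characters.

--+

p(3) = -14 < 0, so the root lies in [3, 5]
p(4) = -5 < 0, so the root lies in [4, 5]
p(4.5) = 5.125 > 0, so the root lies in [4, 4.5]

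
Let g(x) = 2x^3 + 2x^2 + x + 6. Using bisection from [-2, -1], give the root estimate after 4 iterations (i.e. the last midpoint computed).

m = -1.5, g(m) = 2.25 (+); new bracket [-2, -1.5]
m = -1.75, g(m) = -0.34375 (−); new bracket [-1.75, -1.5]
m = -1.625, g(m) = 1.074219 (+); new bracket [-1.75, -1.625]
m = -1.6875, g(m) = 0.397 (+); new bracket [-1.75, -1.6875]

-1.6875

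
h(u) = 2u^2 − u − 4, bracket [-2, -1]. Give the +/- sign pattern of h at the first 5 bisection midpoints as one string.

h(-1.5) = 2 > 0, so the root lies in [-1.5, -1]
h(-1.25) = 0.375 > 0, so the root lies in [-1.25, -1]
h(-1.125) = -0.34375 < 0, so the root lies in [-1.25, -1.125]
h(-1.1875) = 0.0078 > 0, so the root lies in [-1.1875, -1.125]
h(-1.15625) = -0.1699 < 0, so the root lies in [-1.1875, -1.15625]

++-+-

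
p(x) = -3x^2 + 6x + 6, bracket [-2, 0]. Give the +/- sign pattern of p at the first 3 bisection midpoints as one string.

-+-

midpoint -1: p = -3 < 0 → [-1, 0]
midpoint -0.5: p = 2.25 > 0 → [-1, -0.5]
midpoint -0.75: p = -0.1875 < 0 → [-0.75, -0.5]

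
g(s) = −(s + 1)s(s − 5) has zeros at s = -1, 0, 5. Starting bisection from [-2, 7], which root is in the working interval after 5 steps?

g(2.5) = 21.875 > 0, so the root lies in [2.5, 7]
g(4.75) = 6.828125 > 0, so the root lies in [4.75, 7]
g(5.875) = -35.341797 < 0, so the root lies in [4.75, 5.875]
g(5.3125) = -10.4797 < 0, so the root lies in [4.75, 5.3125]
g(5.03125) = -0.9483 < 0, so the root lies in [4.75, 5.03125]

5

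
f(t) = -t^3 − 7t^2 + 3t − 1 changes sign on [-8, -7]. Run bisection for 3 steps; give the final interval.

t = -7.5 gives f = 4.625, positive; keep [-7.5, -7]
t = -7.25 gives f = -9.609375, negative; keep [-7.5, -7.25]
t = -7.375 gives f = -2.728516, negative; keep [-7.5, -7.375]

[-7.5, -7.375]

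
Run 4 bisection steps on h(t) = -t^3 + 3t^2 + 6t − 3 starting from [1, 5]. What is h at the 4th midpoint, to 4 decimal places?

-0.0781

h(3) = 15 > 0, so the root lies in [3, 5]
h(4) = 5 > 0, so the root lies in [4, 5]
h(4.5) = -6.375 < 0, so the root lies in [4, 4.5]
h(4.25) = -0.0781 < 0, so the root lies in [4, 4.25]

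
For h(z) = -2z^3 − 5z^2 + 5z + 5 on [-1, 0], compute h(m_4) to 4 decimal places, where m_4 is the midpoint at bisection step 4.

-0.1509

midpoint -0.5: h = 1.5 > 0 → [-1, -0.5]
midpoint -0.75: h = -0.71875 < 0 → [-0.75, -0.5]
midpoint -0.625: h = 0.410156 > 0 → [-0.75, -0.625]
midpoint -0.6875: h = -0.1509 < 0 → [-0.6875, -0.625]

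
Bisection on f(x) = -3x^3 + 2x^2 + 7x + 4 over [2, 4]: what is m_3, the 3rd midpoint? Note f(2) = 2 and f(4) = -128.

2.25

f(3) = -38 < 0, so the root lies in [2, 3]
f(2.5) = -12.875 < 0, so the root lies in [2, 2.5]
f(2.25) = -4.296875 < 0, so the root lies in [2, 2.25]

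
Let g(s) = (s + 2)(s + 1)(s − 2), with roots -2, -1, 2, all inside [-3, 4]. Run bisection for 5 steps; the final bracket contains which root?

midpoint 0.5: g = -5.625 < 0 → [0.5, 4]
midpoint 2.25: g = 3.453125 > 0 → [0.5, 2.25]
midpoint 1.375: g = -5.009766 < 0 → [1.375, 2.25]
midpoint 1.8125: g = -2.0105 < 0 → [1.8125, 2.25]
midpoint 2.03125: g = 0.3819 > 0 → [1.8125, 2.03125]

2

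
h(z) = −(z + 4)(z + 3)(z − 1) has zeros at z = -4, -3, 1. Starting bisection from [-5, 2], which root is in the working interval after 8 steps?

1

z = -1.5 gives h = 9.375, positive; keep [-1.5, 2]
z = 0.25 gives h = 10.359375, positive; keep [0.25, 2]
z = 1.125 gives h = -2.642578, negative; keep [0.25, 1.125]
z = 0.6875 gives h = 5.4016, positive; keep [0.6875, 1.125]
z = 0.90625 gives h = 1.7967, positive; keep [0.90625, 1.125]
z = 1.015625 gives h = -0.3147, negative; keep [0.90625, 1.015625]
z = 0.9609375 gives h = 0.7676, positive; keep [0.9609375, 1.015625]
z = 0.98828125 gives h = 0.2331, positive; keep [0.98828125, 1.015625]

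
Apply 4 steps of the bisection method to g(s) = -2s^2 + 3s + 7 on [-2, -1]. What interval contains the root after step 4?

m = -1.5, g(m) = -2 (−); new bracket [-1.5, -1]
m = -1.25, g(m) = 0.125 (+); new bracket [-1.5, -1.25]
m = -1.375, g(m) = -0.90625 (−); new bracket [-1.375, -1.25]
m = -1.3125, g(m) = -0.3828 (−); new bracket [-1.3125, -1.25]

[-1.3125, -1.25]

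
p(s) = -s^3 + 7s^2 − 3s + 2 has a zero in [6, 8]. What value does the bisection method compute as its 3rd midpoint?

s = 7 gives p = -19, negative; keep [6, 7]
s = 6.5 gives p = 3.625, positive; keep [6.5, 7]
s = 6.75 gives p = -6.859375, negative; keep [6.5, 6.75]

6.75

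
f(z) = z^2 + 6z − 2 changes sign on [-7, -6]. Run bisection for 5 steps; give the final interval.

f(-6.5) = 1.25 > 0, so the root lies in [-6.5, -6]
f(-6.25) = -0.4375 < 0, so the root lies in [-6.5, -6.25]
f(-6.375) = 0.390625 > 0, so the root lies in [-6.375, -6.25]
f(-6.3125) = -0.0273 < 0, so the root lies in [-6.375, -6.3125]
f(-6.34375) = 0.1807 > 0, so the root lies in [-6.34375, -6.3125]

[-6.34375, -6.3125]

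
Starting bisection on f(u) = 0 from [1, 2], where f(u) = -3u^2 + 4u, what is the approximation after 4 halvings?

1.3125

m = 1.5, f(m) = -0.75 (−); new bracket [1, 1.5]
m = 1.25, f(m) = 0.3125 (+); new bracket [1.25, 1.5]
m = 1.375, f(m) = -0.171875 (−); new bracket [1.25, 1.375]
m = 1.3125, f(m) = 0.082 (+); new bracket [1.3125, 1.375]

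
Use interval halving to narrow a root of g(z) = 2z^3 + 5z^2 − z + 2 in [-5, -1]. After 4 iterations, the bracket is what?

[-3, -2.75]

m = -3, g(m) = -4 (−); new bracket [-3, -1]
m = -2, g(m) = 8 (+); new bracket [-3, -2]
m = -2.5, g(m) = 4.5 (+); new bracket [-3, -2.5]
m = -2.75, g(m) = 0.9688 (+); new bracket [-3, -2.75]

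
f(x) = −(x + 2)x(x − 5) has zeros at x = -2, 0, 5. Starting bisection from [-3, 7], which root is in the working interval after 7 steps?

5

f(2) = 24 > 0, so the root lies in [2, 7]
f(4.5) = 14.625 > 0, so the root lies in [4.5, 7]
f(5.75) = -33.421875 < 0, so the root lies in [4.5, 5.75]
f(5.125) = -4.5645 < 0, so the root lies in [4.5, 5.125]
f(4.8125) = 6.1472 > 0, so the root lies in [4.8125, 5.125]
f(4.96875) = 1.0821 > 0, so the root lies in [4.96875, 5.125]
f(5.046875) = -1.6671 < 0, so the root lies in [4.96875, 5.046875]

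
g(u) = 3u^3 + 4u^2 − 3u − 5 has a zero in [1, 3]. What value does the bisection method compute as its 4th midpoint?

u = 2 gives g = 29, positive; keep [1, 2]
u = 1.5 gives g = 9.625, positive; keep [1, 1.5]
u = 1.25 gives g = 3.359375, positive; keep [1, 1.25]
u = 1.125 gives g = 0.959, positive; keep [1, 1.125]

1.125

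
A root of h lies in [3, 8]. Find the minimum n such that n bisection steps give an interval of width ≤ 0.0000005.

Width after n steps is 5/2^n. Need 2^n ≥ 5/0.0000005 = 10000000.
2^23 = 8388608 < 10000000 ≤ 2^24 = 16777216, so n = 24.

24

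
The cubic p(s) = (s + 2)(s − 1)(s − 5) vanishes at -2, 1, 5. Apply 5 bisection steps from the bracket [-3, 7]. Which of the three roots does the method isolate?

midpoint 2: p = -12 < 0 → [2, 7]
midpoint 4.5: p = -11.375 < 0 → [4.5, 7]
midpoint 5.75: p = 27.609375 > 0 → [4.5, 5.75]
midpoint 5.125: p = 3.6738 > 0 → [4.5, 5.125]
midpoint 4.8125: p = -4.8699 < 0 → [4.8125, 5.125]

5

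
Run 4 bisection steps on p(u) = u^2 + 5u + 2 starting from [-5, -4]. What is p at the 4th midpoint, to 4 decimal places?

midpoint -4.5: p = -0.25 < 0 → [-5, -4.5]
midpoint -4.75: p = 0.8125 > 0 → [-4.75, -4.5]
midpoint -4.625: p = 0.265625 > 0 → [-4.625, -4.5]
midpoint -4.5625: p = 0.0039 > 0 → [-4.5625, -4.5]

0.0039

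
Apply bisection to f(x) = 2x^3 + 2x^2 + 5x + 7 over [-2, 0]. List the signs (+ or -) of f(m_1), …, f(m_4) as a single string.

x = -1 gives f = 2, positive; keep [-2, -1]
x = -1.5 gives f = -2.75, negative; keep [-1.5, -1]
x = -1.25 gives f = -0.03125, negative; keep [-1.25, -1]
x = -1.125 gives f = 1.0586, positive; keep [-1.25, -1.125]

+--+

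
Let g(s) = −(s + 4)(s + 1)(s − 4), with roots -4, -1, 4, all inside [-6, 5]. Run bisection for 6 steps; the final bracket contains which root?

s = -0.5 gives g = 7.875, positive; keep [-0.5, 5]
s = 2.25 gives g = 35.546875, positive; keep [2.25, 5]
s = 3.625 gives g = 13.224609, positive; keep [3.625, 5]
s = 4.3125 gives g = -13.8, negative; keep [3.625, 4.3125]
s = 3.96875 gives g = 1.2373, positive; keep [3.96875, 4.3125]
s = 4.140625 gives g = -5.8849, negative; keep [3.96875, 4.140625]

4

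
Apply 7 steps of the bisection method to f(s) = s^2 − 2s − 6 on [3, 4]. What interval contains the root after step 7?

[3.640625, 3.6484375]

s = 3.5 gives f = -0.75, negative; keep [3.5, 4]
s = 3.75 gives f = 0.5625, positive; keep [3.5, 3.75]
s = 3.625 gives f = -0.109375, negative; keep [3.625, 3.75]
s = 3.6875 gives f = 0.2227, positive; keep [3.625, 3.6875]
s = 3.65625 gives f = 0.0557, positive; keep [3.625, 3.65625]
s = 3.640625 gives f = -0.0271, negative; keep [3.640625, 3.65625]
s = 3.6484375 gives f = 0.0142, positive; keep [3.640625, 3.6484375]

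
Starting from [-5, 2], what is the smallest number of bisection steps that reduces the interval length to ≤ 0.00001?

Width after n steps is 7/2^n. Need 2^n ≥ 7/0.00001 = 700000.
2^19 = 524288 < 700000 ≤ 2^20 = 1048576, so n = 20.

20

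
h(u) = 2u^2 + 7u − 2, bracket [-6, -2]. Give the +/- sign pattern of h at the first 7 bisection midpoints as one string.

midpoint -4: h = 2 > 0 → [-4, -2]
midpoint -3: h = -5 < 0 → [-4, -3]
midpoint -3.5: h = -2 < 0 → [-4, -3.5]
midpoint -3.75: h = -0.125 < 0 → [-4, -3.75]
midpoint -3.875: h = 0.9062 > 0 → [-3.875, -3.75]
midpoint -3.8125: h = 0.3828 > 0 → [-3.8125, -3.75]
midpoint -3.78125: h = 0.127 > 0 → [-3.78125, -3.75]

+---+++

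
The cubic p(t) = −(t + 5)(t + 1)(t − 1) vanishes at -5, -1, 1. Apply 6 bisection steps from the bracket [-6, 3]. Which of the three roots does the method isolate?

m = -1.5, p(m) = -4.375 (−); new bracket [-6, -1.5]
m = -3.75, p(m) = -16.328125 (−); new bracket [-6, -3.75]
m = -4.875, p(m) = -2.845703 (−); new bracket [-6, -4.875]
m = -5.4375, p(m) = 12.4978 (+); new bracket [-5.4375, -4.875]
m = -5.15625, p(m) = 3.998 (+); new bracket [-5.15625, -4.875]
m = -5.015625, p(m) = 0.3774 (+); new bracket [-5.015625, -4.875]

-5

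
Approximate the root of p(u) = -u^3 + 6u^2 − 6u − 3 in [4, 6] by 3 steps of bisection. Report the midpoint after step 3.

4.75

m = 5, p(m) = -8 (−); new bracket [4, 5]
m = 4.5, p(m) = 0.375 (+); new bracket [4.5, 5]
m = 4.75, p(m) = -3.296875 (−); new bracket [4.5, 4.75]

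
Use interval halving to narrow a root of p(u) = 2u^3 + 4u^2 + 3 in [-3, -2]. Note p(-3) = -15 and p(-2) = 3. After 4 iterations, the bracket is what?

u = -2.5 gives p = -3.25, negative; keep [-2.5, -2]
u = -2.25 gives p = 0.46875, positive; keep [-2.5, -2.25]
u = -2.375 gives p = -1.230469, negative; keep [-2.375, -2.25]
u = -2.3125 gives p = -0.3423, negative; keep [-2.3125, -2.25]

[-2.3125, -2.25]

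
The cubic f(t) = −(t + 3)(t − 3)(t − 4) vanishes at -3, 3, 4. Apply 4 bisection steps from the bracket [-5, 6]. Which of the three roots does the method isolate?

-3

midpoint 0.5: f = -30.625 < 0 → [-5, 0.5]
midpoint -2.25: f = -24.609375 < 0 → [-5, -2.25]
midpoint -3.625: f = 31.572266 > 0 → [-3.625, -2.25]
midpoint -2.9375: f = -2.5745 < 0 → [-3.625, -2.9375]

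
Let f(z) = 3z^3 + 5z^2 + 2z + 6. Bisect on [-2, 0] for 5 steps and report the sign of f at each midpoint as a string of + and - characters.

z = -1 gives f = 6, positive; keep [-2, -1]
z = -1.5 gives f = 4.125, positive; keep [-2, -1.5]
z = -1.75 gives f = 1.734375, positive; keep [-2, -1.75]
z = -1.875 gives f = 0.0527, positive; keep [-2, -1.875]
z = -1.9375 gives f = -0.925, negative; keep [-1.9375, -1.875]

++++-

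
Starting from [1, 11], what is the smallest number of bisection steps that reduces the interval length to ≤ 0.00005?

18

Width after n steps is 10/2^n. Need 2^n ≥ 10/0.00005 = 200000.
2^17 = 131072 < 200000 ≤ 2^18 = 262144, so n = 18.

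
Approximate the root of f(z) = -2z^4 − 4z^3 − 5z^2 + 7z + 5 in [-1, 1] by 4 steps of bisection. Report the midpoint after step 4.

-0.625

m = 0, f(m) = 5 (+); new bracket [-1, 0]
m = -0.5, f(m) = 0.625 (+); new bracket [-1, -0.5]
m = -0.75, f(m) = -2.007812 (−); new bracket [-0.75, -0.5]
m = -0.625, f(m) = -0.6567 (−); new bracket [-0.625, -0.5]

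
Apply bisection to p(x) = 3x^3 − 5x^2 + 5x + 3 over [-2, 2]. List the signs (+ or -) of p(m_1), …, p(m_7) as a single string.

+--++--

p(0) = 3 > 0, so the root lies in [-2, 0]
p(-1) = -10 < 0, so the root lies in [-1, 0]
p(-0.5) = -1.125 < 0, so the root lies in [-0.5, 0]
p(-0.25) = 1.3906 > 0, so the root lies in [-0.5, -0.25]
p(-0.375) = 0.2637 > 0, so the root lies in [-0.5, -0.375]
p(-0.4375) = -0.3958 < 0, so the root lies in [-0.4375, -0.375]
p(-0.40625) = -0.0576 < 0, so the root lies in [-0.40625, -0.375]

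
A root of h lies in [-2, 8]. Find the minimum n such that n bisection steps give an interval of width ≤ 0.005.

Width after n steps is 10/2^n. Need 2^n ≥ 10/0.005 = 2000.
2^10 = 1024 < 2000 ≤ 2^11 = 2048, so n = 11.

11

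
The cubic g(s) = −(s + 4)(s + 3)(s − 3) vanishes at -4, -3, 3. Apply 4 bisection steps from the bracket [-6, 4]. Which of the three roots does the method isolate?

3

m = -1, g(m) = 24 (+); new bracket [-1, 4]
m = 1.5, g(m) = 37.125 (+); new bracket [1.5, 4]
m = 2.75, g(m) = 9.703125 (+); new bracket [2.75, 4]
m = 3.375, g(m) = -17.6309 (−); new bracket [2.75, 3.375]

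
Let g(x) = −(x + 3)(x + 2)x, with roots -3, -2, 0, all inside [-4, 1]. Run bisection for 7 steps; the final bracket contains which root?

g(-1.5) = 1.125 > 0, so the root lies in [-1.5, 1]
g(-0.25) = 1.203125 > 0, so the root lies in [-0.25, 1]
g(0.375) = -3.005859 < 0, so the root lies in [-0.25, 0.375]
g(0.0625) = -0.3948 < 0, so the root lies in [-0.25, 0.0625]
g(-0.09375) = 0.5194 > 0, so the root lies in [-0.09375, 0.0625]
g(-0.015625) = 0.0925 > 0, so the root lies in [-0.015625, 0.0625]
g(0.0234375) = -0.1434 < 0, so the root lies in [-0.015625, 0.0234375]

0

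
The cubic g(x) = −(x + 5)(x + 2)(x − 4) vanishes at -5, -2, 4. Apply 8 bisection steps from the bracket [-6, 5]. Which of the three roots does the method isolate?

4

g(-0.5) = 30.375 > 0, so the root lies in [-0.5, 5]
g(2.25) = 53.921875 > 0, so the root lies in [2.25, 5]
g(3.625) = 18.193359 > 0, so the root lies in [3.625, 5]
g(4.3125) = -18.3704 < 0, so the root lies in [3.625, 4.3125]
g(3.96875) = 1.6729 > 0, so the root lies in [3.96875, 4.3125]
g(4.140625) = -7.8932 < 0, so the root lies in [3.96875, 4.140625]
g(4.0546875) = -2.9981 < 0, so the root lies in [3.96875, 4.0546875]
g(4.01171875) = -0.6349 < 0, so the root lies in [3.96875, 4.01171875]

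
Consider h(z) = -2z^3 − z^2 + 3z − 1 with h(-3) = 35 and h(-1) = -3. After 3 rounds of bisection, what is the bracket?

midpoint -2: h = 5 > 0 → [-2, -1]
midpoint -1.5: h = -1 < 0 → [-2, -1.5]
midpoint -1.75: h = 1.40625 > 0 → [-1.75, -1.5]

[-1.75, -1.5]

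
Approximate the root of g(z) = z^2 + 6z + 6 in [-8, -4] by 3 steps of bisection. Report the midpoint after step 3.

m = -6, g(m) = 6 (+); new bracket [-6, -4]
m = -5, g(m) = 1 (+); new bracket [-5, -4]
m = -4.5, g(m) = -0.75 (−); new bracket [-5, -4.5]

-4.5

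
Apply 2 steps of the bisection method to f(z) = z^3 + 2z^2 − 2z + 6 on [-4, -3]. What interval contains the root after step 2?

[-3.25, -3]

m = -3.5, f(m) = -5.375 (−); new bracket [-3.5, -3]
m = -3.25, f(m) = -0.703125 (−); new bracket [-3.25, -3]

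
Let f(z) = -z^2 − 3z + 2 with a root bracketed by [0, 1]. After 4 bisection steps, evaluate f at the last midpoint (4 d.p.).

-0.0039

midpoint 0.5: f = 0.25 > 0 → [0.5, 1]
midpoint 0.75: f = -0.8125 < 0 → [0.5, 0.75]
midpoint 0.625: f = -0.265625 < 0 → [0.5, 0.625]
midpoint 0.5625: f = -0.0039 < 0 → [0.5, 0.5625]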